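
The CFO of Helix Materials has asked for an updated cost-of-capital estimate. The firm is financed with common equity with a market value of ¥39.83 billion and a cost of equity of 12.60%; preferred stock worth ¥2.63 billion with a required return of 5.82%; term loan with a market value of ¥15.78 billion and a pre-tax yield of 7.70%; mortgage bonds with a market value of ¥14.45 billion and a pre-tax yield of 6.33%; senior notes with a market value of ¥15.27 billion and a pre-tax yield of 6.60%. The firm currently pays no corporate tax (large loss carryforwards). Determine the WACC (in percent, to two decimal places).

9.45%

Total capital V = 39.83 + 2.63 + 15.78 + 14.45 + 15.27 = 87.96.
Equity: weight = 39.83/87.96 = 0.4528; cost = 12.6%.
Preferred: weight = 2.63/87.96 = 0.0299; cost = 5.82%.
Term loan: weight = 15.78/87.96 = 0.1794; after-tax cost = 7.7% × (1 − 0%) = 7.7000%.
Mortgage bonds: weight = 14.45/87.96 = 0.1643; after-tax cost = 6.33% × (1 − 0%) = 6.3300%.
Senior notes: weight = 15.27/87.96 = 0.1736; after-tax cost = 6.6% × (1 − 0%) = 6.6000%.
WACC = 0.4528 × 12.6000% + 0.0299 × 5.8200% + 0.1794 × 7.7000% + 0.1643 × 6.3300% + 0.1736 × 6.6000% = 9.4466%.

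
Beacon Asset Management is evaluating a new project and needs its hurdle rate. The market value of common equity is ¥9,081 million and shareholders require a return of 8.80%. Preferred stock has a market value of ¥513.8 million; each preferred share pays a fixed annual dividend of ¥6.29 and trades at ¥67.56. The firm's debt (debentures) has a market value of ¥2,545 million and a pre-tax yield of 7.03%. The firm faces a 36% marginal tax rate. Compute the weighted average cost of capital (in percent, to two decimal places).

Cost of preferred: Rp = 6.29 / 67.56 = 9.3102%.
Total capital V = 9081 + 513.8 + 2545 = 12139.8.
Equity: weight = 9081/12139.8 = 0.7480; cost = 8.8%.
Preferred: weight = 513.8/12139.8 = 0.0423; cost = 9.3102%.
Debentures: weight = 2545/12139.8 = 0.2096; after-tax cost = 7.03% × (1 − 36%) = 4.4992%.
WACC = 0.7480 × 8.8000% + 0.0423 × 9.3102% + 0.2096 × 4.4992% = 7.9200%.

7.92%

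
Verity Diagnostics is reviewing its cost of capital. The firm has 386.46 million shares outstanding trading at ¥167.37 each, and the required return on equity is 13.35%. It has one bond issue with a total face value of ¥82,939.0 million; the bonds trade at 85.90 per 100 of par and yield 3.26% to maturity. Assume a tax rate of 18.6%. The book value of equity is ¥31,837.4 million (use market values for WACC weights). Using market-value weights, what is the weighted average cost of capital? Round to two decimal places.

Market value of equity E = 167.37 × 386.46m = 64681.8102m. Market value of debt D = 82939m × 85.9/100 = 71244.601m.
Total capital V = 64681.8102 + 71244.601 = 135926.4112.
Equity: weight = 64681.8102/135926.4112 = 0.4759; cost = 13.35%.
Bonds outstanding: weight = 71244.601/135926.4112 = 0.5241; after-tax cost = 3.26% × (1 − 18.6%) = 2.6536%.
WACC = 0.4759 × 13.3500% + 0.5241 × 2.6536% = 7.7436%.

7.74%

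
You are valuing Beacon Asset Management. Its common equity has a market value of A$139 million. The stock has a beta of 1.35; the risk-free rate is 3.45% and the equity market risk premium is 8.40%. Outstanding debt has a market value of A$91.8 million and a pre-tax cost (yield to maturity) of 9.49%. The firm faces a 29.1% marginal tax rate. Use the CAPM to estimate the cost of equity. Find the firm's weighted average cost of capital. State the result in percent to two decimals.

11.58%

Cost of equity via CAPM: Re = 3.45% + 1.35 × 8.4% = 14.7900%.
Total capital V = 139 + 91.8 = 230.8.
Equity: weight = 139/230.8 = 0.6023; cost = 14.79%.
Debt: weight = 91.8/230.8 = 0.3977; after-tax cost = 9.49% × (1 − 29.1%) = 6.7284%.
WACC = 0.6023 × 14.7900% + 0.3977 × 6.7284% = 11.5835%.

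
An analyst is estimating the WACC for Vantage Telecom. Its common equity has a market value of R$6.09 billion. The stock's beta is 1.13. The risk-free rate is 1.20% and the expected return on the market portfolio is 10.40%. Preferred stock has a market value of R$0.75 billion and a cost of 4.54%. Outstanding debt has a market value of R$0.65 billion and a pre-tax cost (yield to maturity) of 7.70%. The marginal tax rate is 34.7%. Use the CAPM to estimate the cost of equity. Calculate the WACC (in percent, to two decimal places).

10.32%

Market risk premium = 10.4% − 1.2% = 9.2%.
Cost of equity via CAPM: Re = 1.2% + 1.13 × 9.2% = 11.5960%.
Total capital V = 6.09 + 0.75 + 0.65 = 7.49.
Equity: weight = 6.09/7.49 = 0.8131; cost = 11.596%.
Preferred: weight = 0.75/7.49 = 0.1001; cost = 4.54%.
Debt: weight = 0.65/7.49 = 0.0868; after-tax cost = 7.7% × (1 − 34.7%) = 5.0281%.
WACC = 0.8131 × 11.5960% + 0.1001 × 4.5400% + 0.0868 × 5.0281% = 10.3195%.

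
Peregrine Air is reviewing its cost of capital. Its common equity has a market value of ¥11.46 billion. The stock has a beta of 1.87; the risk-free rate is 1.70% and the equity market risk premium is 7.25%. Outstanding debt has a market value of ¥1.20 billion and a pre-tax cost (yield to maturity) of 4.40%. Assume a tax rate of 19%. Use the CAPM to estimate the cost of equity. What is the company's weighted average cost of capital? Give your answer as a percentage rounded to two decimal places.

14.15%

Cost of equity via CAPM: Re = 1.7% + 1.87 × 7.25% = 15.2575%.
Total capital V = 11.46 + 1.2 = 12.66.
Equity: weight = 11.46/12.66 = 0.9052; cost = 15.2575%.
Debt: weight = 1.2/12.66 = 0.0948; after-tax cost = 4.4% × (1 − 19%) = 3.5640%.
WACC = 0.9052 × 15.2575% + 0.0948 × 3.5640% = 14.1491%.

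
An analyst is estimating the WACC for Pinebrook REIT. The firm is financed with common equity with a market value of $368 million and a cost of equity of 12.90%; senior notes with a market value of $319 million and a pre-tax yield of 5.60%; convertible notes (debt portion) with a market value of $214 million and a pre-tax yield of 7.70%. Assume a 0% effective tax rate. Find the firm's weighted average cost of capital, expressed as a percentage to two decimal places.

Total capital V = 368 + 319 + 214 = 901.
Equity: weight = 368/901 = 0.4084; cost = 12.9%.
Senior notes: weight = 319/901 = 0.3541; after-tax cost = 5.6% × (1 − 0%) = 5.6000%.
Convertible notes (debt portion): weight = 214/901 = 0.2375; after-tax cost = 7.7% × (1 − 0%) = 7.7000%.
WACC = 0.4084 × 12.9000% + 0.3541 × 5.6000% + 0.2375 × 7.7000% = 9.0804%.

9.08%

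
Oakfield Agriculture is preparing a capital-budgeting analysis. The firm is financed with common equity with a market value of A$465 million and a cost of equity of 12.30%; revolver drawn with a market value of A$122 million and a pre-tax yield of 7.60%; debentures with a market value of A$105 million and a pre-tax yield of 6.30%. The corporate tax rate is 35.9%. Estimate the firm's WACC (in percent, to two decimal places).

Total capital V = 465 + 122 + 105 = 692.
Equity: weight = 465/692 = 0.6720; cost = 12.3%.
Revolver drawn: weight = 122/692 = 0.1763; after-tax cost = 7.6% × (1 − 35.9%) = 4.8716%.
Debentures: weight = 105/692 = 0.1517; after-tax cost = 6.3% × (1 − 35.9%) = 4.0383%.
WACC = 0.6720 × 12.3000% + 0.1763 × 4.8716% + 0.1517 × 4.0383% = 9.7368%.

9.74%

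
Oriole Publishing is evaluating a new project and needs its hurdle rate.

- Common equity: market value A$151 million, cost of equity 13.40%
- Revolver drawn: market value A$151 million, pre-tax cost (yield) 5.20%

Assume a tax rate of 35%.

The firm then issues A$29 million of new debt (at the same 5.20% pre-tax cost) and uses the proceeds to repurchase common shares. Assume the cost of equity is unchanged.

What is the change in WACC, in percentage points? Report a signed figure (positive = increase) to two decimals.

Current WACC:
Total capital V = 151 + 151 = 302.
Equity: weight = 151/302 = 0.5000; cost = 13.4%.
Revolver drawn: weight = 151/302 = 0.5000; after-tax cost = 5.2% × (1 − 35%) = 3.3800%.
WACC = 0.5000 × 13.4000% + 0.5000 × 3.3800% = 8.3900%.
After the change:
Total capital V = 122 + 180 = 302.
Equity: weight = 122/302 = 0.4040; cost = 13.4%.
Revolver drawn: weight = 180/302 = 0.5960; after-tax cost = 5.2% × (1 − 35%) = 3.3800%.
WACC = 0.4040 × 13.4000% + 0.5960 × 3.3800% = 7.4278%.
Change in WACC = 7.4278% − 8.3900% = -0.9622 pp.

-0.96 pp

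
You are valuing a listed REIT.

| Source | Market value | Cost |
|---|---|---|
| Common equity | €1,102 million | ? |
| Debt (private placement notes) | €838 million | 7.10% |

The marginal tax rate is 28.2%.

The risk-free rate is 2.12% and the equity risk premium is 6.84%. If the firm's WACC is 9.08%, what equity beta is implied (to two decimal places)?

Total capital V = 1102 + 838 = 1940.
Equity weight = 1102/1940 = 0.5680.
Private placement notes weight = 838/1940 = 0.4320.
Debt contribution = 0.4320 × 7.1% × (1 − 28.2%) = 2.2020%.
Required equity contribution = 9.08% − 2.2020% = 6.8780%  ⇒  Re = 12.1082%.
CAPM: 12.1082% = 2.12% + β × 6.84%  ⇒  β = 1.4603.

1.46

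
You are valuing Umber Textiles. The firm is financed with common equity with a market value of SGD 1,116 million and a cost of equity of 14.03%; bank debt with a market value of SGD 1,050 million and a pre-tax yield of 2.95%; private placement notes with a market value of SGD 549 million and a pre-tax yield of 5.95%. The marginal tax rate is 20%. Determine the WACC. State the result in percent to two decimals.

7.64%

Total capital V = 1116 + 1050 + 549 = 2715.
Equity: weight = 1116/2715 = 0.4110; cost = 14.03%.
Bank debt: weight = 1050/2715 = 0.3867; after-tax cost = 2.95% × (1 − 20%) = 2.3600%.
Private placement notes: weight = 549/2715 = 0.2022; after-tax cost = 5.95% × (1 − 20%) = 4.7600%.
WACC = 0.4110 × 14.0300% + 0.3867 × 2.3600% + 0.2022 × 4.7600% = 7.6423%.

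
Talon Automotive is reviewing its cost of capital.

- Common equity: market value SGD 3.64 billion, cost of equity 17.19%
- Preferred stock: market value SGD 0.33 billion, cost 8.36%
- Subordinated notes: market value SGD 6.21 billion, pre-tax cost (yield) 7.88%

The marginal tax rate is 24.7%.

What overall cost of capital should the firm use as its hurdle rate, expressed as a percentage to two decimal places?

Total capital V = 3.64 + 0.33 + 6.21 = 10.18.
Equity: weight = 3.64/10.18 = 0.3576; cost = 17.19%.
Preferred: weight = 0.33/10.18 = 0.0324; cost = 8.36%.
Subordinated notes: weight = 6.21/10.18 = 0.6100; after-tax cost = 7.88% × (1 − 24.7%) = 5.9336%.
WACC = 0.3576 × 17.1900% + 0.0324 × 8.3600% + 0.6100 × 5.9336% = 10.0372%.

10.04%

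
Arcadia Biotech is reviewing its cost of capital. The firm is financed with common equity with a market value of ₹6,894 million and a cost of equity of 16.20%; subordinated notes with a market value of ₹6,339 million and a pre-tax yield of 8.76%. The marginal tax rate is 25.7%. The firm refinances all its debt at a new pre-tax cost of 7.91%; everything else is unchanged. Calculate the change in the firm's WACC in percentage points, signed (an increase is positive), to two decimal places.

Current WACC:
Total capital V = 6894 + 6339 = 13233.
Equity: weight = 6894/13233 = 0.5210; cost = 16.2%.
Subordinated notes: weight = 6339/13233 = 0.4790; after-tax cost = 8.76% × (1 − 25.7%) = 6.5087%.
WACC = 0.5210 × 16.2000% + 0.4790 × 6.5087% = 11.5576%.
After the change:
Total capital V = 6894 + 6339 = 13233.
Equity: weight = 6894/13233 = 0.5210; cost = 16.2%.
Subordinated notes: weight = 6339/13233 = 0.4790; after-tax cost = 7.91% × (1 − 25.7%) = 5.8771%.
WACC = 0.5210 × 16.2000% + 0.4790 × 5.8771% = 11.2550%.
Change in WACC = 11.2550% − 11.5576% = -0.3025 pp.

-0.30 pp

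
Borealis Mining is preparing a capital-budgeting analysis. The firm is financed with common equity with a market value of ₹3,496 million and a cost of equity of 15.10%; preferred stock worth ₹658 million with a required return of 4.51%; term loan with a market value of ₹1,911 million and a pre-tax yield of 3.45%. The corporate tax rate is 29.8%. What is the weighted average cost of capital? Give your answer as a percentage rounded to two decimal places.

Total capital V = 3496 + 658 + 1911 = 6065.
Equity: weight = 3496/6065 = 0.5764; cost = 15.1%.
Preferred: weight = 658/6065 = 0.1085; cost = 4.51%.
Term loan: weight = 1911/6065 = 0.3151; after-tax cost = 3.45% × (1 − 29.8%) = 2.4219%.
WACC = 0.5764 × 15.1000% + 0.1085 × 4.5100% + 0.3151 × 2.4219% = 9.9564%.

9.96%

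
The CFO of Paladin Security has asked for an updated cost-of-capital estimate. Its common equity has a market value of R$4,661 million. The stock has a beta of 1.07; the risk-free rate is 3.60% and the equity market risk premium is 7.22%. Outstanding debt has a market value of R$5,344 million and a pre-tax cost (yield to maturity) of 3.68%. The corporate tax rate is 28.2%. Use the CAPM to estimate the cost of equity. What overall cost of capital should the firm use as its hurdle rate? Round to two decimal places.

6.69%

Cost of equity via CAPM: Re = 3.6% + 1.07 × 7.22% = 11.3254%.
Total capital V = 4661 + 5344 = 10005.
Equity: weight = 4661/10005 = 0.4659; cost = 11.3254%.
Debt: weight = 5344/10005 = 0.5341; after-tax cost = 3.68% × (1 − 28.2%) = 2.6422%.
WACC = 0.4659 × 11.3254% + 0.5341 × 2.6422% = 6.6874%.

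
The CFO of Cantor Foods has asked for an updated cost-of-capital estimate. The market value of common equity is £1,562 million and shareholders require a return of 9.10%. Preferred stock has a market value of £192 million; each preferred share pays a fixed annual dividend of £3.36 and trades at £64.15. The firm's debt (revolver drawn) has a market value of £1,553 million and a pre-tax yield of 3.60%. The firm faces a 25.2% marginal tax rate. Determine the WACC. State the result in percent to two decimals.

Cost of preferred: Rp = 3.36 / 64.15 = 5.2377%.
Total capital V = 1562 + 192 + 1553 = 3307.
Equity: weight = 1562/3307 = 0.4723; cost = 9.1%.
Preferred: weight = 192/3307 = 0.0581; cost = 5.2377%.
Revolver drawn: weight = 1553/3307 = 0.4696; after-tax cost = 3.6% × (1 − 25.2%) = 2.6928%.
WACC = 0.4723 × 9.1000% + 0.0581 × 5.2377% + 0.4696 × 2.6928% = 5.8669%.

5.87%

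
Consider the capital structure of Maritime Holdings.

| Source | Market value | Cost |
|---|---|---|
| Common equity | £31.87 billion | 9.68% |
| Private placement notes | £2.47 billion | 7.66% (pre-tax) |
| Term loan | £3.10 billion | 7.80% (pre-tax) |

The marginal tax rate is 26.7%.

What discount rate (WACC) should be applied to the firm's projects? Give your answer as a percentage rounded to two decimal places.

9.08%

Total capital V = 31.87 + 2.47 + 3.1 = 37.44.
Equity: weight = 31.87/37.44 = 0.8512; cost = 9.68%.
Private placement notes: weight = 2.47/37.44 = 0.0660; after-tax cost = 7.66% × (1 − 26.7%) = 5.6148%.
Term loan: weight = 3.1/37.44 = 0.0828; after-tax cost = 7.8% × (1 − 26.7%) = 5.7174%.
WACC = 0.8512 × 9.6800% + 0.0660 × 5.6148% + 0.0828 × 5.7174% = 9.0837%.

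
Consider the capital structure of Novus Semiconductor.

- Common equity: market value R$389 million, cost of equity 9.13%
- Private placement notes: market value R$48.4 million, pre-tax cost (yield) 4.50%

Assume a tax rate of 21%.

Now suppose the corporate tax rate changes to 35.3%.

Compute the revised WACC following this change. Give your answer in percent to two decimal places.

8.44%

After the change:
Total capital V = 389 + 48.4 = 437.4.
Equity: weight = 389/437.4 = 0.8893; cost = 9.13%.
Private placement notes: weight = 48.4/437.4 = 0.1107; after-tax cost = 4.5% × (1 − 35.3%) = 2.9115%.
WACC = 0.8893 × 9.1300% + 0.1107 × 2.9115% = 8.4419%.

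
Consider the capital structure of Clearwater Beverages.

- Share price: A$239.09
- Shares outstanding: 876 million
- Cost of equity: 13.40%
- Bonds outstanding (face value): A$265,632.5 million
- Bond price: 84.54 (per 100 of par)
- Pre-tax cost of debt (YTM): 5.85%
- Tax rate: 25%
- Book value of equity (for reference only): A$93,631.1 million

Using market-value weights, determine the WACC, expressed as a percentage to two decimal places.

Market value of equity E = 239.09 × 876m = 209442.84m. Market value of debt D = 265632.5m × 84.54/100 = 224565.7155m.
Total capital V = 209442.84 + 224565.7155 = 434008.5555.
Equity: weight = 209442.84/434008.5555 = 0.4826; cost = 13.4%.
Bonds outstanding: weight = 224565.7155/434008.5555 = 0.5174; after-tax cost = 5.85% × (1 − 25%) = 4.3875%.
WACC = 0.4826 × 13.4000% + 0.5174 × 4.3875% = 8.7367%.

8.74%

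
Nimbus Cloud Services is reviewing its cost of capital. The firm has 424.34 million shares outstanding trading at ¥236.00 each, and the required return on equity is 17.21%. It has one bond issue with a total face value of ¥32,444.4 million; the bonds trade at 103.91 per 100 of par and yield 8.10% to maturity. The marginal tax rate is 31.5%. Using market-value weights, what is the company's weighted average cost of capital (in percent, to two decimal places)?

Market value of equity E = 236.0 × 424.34m = 100144.24m. Market value of debt D = 32444.4m × 103.91/100 = 33712.97604m.
Total capital V = 100144.24 + 33712.97604 = 133857.21604.
Equity: weight = 100144.24/133857.21604 = 0.7481; cost = 17.21%.
Bonds outstanding: weight = 33712.97604/133857.21604 = 0.2519; after-tax cost = 8.1% × (1 − 31.5%) = 5.5485%.
WACC = 0.7481 × 17.2100% + 0.2519 × 5.5485% = 14.2730%.

14.27%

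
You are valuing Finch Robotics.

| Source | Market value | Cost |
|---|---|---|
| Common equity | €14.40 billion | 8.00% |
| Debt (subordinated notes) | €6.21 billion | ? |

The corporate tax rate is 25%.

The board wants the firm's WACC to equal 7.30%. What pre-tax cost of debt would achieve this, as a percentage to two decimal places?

Total capital V = 14.4 + 6.21 = 20.61.
Equity weight = 14.4/20.61 = 0.6987.
Subordinated notes weight = 6.21/20.61 = 0.3013.
Equity contribution = 0.6987 × 8% = 5.5895%.
Remaining for debt = 7.3% − 5.5895% = 1.7105%.
Rd × (1 − 25%) × 0.3013 = 1.7105%  ⇒  Rd = 7.5691%.

7.57%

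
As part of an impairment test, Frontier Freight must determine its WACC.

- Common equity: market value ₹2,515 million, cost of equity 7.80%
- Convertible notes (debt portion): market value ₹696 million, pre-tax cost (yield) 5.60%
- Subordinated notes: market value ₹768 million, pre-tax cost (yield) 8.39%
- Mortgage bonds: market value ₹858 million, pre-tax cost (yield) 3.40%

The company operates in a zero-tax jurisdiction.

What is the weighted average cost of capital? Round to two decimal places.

Total capital V = 2515 + 696 + 768 + 858 = 4837.
Equity: weight = 2515/4837 = 0.5200; cost = 7.8%.
Convertible notes (debt portion): weight = 696/4837 = 0.1439; after-tax cost = 5.6% × (1 − 0%) = 5.6000%.
Subordinated notes: weight = 768/4837 = 0.1588; after-tax cost = 8.39% × (1 − 0%) = 8.3900%.
Mortgage bonds: weight = 858/4837 = 0.1774; after-tax cost = 3.4% × (1 − 0%) = 3.4000%.
WACC = 0.5200 × 7.8000% + 0.1439 × 5.6000% + 0.1588 × 8.3900% + 0.1774 × 3.4000% = 6.7966%.

6.80%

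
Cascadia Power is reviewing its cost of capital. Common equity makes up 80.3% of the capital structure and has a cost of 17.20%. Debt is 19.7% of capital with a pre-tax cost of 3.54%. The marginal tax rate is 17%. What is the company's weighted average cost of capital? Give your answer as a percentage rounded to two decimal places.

14.39%

After-tax cost of debt = 3.54% × (1 − 17%) = 2.9382%.
WACC = 0.803 × 17.2000% + 0.197 × 2.9382% = 14.3904%.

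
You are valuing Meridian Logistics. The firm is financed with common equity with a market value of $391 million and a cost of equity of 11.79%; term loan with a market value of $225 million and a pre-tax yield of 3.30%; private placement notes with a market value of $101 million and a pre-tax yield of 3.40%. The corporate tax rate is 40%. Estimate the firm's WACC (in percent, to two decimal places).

Total capital V = 391 + 225 + 101 = 717.
Equity: weight = 391/717 = 0.5453; cost = 11.79%.
Term loan: weight = 225/717 = 0.3138; after-tax cost = 3.3% × (1 − 40%) = 1.9800%.
Private placement notes: weight = 101/717 = 0.1409; after-tax cost = 3.4% × (1 − 40%) = 2.0400%.
WACC = 0.5453 × 11.7900% + 0.3138 × 1.9800% + 0.1409 × 2.0400% = 7.3381%.

7.34%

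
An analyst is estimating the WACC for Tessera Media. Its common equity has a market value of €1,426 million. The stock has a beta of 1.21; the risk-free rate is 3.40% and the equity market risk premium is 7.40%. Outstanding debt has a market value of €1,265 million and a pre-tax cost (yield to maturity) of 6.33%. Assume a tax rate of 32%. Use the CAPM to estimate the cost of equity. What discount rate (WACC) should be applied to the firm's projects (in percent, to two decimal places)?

Cost of equity via CAPM: Re = 3.4% + 1.21 × 7.4% = 12.3540%.
Total capital V = 1426 + 1265 = 2691.
Equity: weight = 1426/2691 = 0.5299; cost = 12.354%.
Debt: weight = 1265/2691 = 0.4701; after-tax cost = 6.33% × (1 − 32%) = 4.3044%.
WACC = 0.5299 × 12.3540% + 0.4701 × 4.3044% = 8.5700%.

8.57%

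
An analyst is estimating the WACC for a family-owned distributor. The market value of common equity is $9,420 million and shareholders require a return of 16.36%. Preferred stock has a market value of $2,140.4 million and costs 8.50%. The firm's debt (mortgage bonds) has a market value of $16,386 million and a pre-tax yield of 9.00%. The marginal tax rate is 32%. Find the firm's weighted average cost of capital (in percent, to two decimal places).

9.75%

Total capital V = 9420 + 2140.4 + 16386 = 27946.4.
Equity: weight = 9420/27946.4 = 0.3371; cost = 16.36%.
Preferred: weight = 2140.4/27946.4 = 0.0766; cost = 8.5%.
Mortgage bonds: weight = 16386/27946.4 = 0.5863; after-tax cost = 9% × (1 − 32%) = 6.1200%.
WACC = 0.3371 × 16.3600% + 0.0766 × 8.5000% + 0.5863 × 6.1200% = 9.7539%.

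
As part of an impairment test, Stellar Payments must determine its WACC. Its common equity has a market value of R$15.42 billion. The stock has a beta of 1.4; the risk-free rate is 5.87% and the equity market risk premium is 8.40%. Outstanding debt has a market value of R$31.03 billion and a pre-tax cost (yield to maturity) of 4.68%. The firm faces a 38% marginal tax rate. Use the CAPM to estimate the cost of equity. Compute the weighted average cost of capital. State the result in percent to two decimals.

Cost of equity via CAPM: Re = 5.87% + 1.4 × 8.4% = 17.6300%.
Total capital V = 15.42 + 31.03 = 46.45.
Equity: weight = 15.42/46.45 = 0.3320; cost = 17.63%.
Debt: weight = 31.03/46.45 = 0.6680; after-tax cost = 4.68% × (1 − 38%) = 2.9016%.
WACC = 0.3320 × 17.6300% + 0.6680 × 2.9016% = 7.7910%.

7.79%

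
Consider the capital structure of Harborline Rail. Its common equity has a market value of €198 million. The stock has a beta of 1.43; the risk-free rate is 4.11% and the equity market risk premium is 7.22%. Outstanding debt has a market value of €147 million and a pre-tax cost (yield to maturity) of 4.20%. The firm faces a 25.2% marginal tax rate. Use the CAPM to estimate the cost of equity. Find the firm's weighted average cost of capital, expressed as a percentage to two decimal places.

Cost of equity via CAPM: Re = 4.11% + 1.43 × 7.22% = 14.4346%.
Total capital V = 198 + 147 = 345.
Equity: weight = 198/345 = 0.5739; cost = 14.4346%.
Debt: weight = 147/345 = 0.4261; after-tax cost = 4.2% × (1 − 25.2%) = 3.1416%.
WACC = 0.5739 × 14.4346% + 0.4261 × 3.1416% = 9.6228%.

9.62%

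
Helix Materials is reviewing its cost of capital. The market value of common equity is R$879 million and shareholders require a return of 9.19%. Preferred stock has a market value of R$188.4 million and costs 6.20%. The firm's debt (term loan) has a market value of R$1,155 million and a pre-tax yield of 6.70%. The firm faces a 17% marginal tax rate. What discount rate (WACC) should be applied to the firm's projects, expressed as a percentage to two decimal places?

Total capital V = 879 + 188.4 + 1155 = 2222.4.
Equity: weight = 879/2222.4 = 0.3955; cost = 9.19%.
Preferred: weight = 188.4/2222.4 = 0.0848; cost = 6.2%.
Term loan: weight = 1155/2222.4 = 0.5197; after-tax cost = 6.7% × (1 − 17%) = 5.5610%.
WACC = 0.3955 × 9.1900% + 0.0848 × 6.2000% + 0.5197 × 5.5610% = 7.0505%.

7.05%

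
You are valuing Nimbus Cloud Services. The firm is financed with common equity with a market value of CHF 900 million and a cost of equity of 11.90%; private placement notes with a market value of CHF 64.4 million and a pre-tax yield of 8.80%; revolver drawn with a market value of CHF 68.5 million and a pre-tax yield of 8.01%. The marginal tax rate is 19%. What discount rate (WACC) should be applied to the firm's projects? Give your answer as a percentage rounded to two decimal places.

11.24%

Total capital V = 900 + 64.4 + 68.5 = 1032.9.
Equity: weight = 900/1032.9 = 0.8713; cost = 11.9%.
Private placement notes: weight = 64.4/1032.9 = 0.0623; after-tax cost = 8.8% × (1 − 19%) = 7.1280%.
Revolver drawn: weight = 68.5/1032.9 = 0.0663; after-tax cost = 8.01% × (1 − 19%) = 6.4881%.
WACC = 0.8713 × 11.9000% + 0.0623 × 7.1280% + 0.0663 × 6.4881% = 11.2436%.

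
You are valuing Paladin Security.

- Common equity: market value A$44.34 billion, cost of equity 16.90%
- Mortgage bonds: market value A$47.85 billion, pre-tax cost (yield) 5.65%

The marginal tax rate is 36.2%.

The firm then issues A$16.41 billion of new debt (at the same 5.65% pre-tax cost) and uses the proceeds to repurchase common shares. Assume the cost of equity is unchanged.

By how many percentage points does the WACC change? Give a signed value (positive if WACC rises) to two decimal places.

Current WACC:
Total capital V = 44.34 + 47.85 = 92.19.
Equity: weight = 44.34/92.19 = 0.4810; cost = 16.9%.
Mortgage bonds: weight = 47.85/92.19 = 0.5190; after-tax cost = 5.65% × (1 − 36.2%) = 3.6047%.
WACC = 0.4810 × 16.9000% + 0.5190 × 3.6047% = 9.9993%.
After the change:
Total capital V = 27.93 + 64.26 = 92.19.
Equity: weight = 27.93/92.19 = 0.3030; cost = 16.9%.
Mortgage bonds: weight = 64.26/92.19 = 0.6970; after-tax cost = 5.65% × (1 − 36.2%) = 3.6047%.
WACC = 0.3030 × 16.9000% + 0.6970 × 3.6047% = 7.6327%.
Change in WACC = 7.6327% − 9.9993% = -2.3666 pp.

-2.37 pp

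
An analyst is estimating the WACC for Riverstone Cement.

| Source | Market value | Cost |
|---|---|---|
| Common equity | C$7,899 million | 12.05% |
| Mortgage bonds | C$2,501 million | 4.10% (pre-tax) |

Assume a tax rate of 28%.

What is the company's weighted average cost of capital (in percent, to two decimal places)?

9.86%

Total capital V = 7899 + 2501 = 10400.
Equity: weight = 7899/10400 = 0.7595; cost = 12.05%.
Mortgage bonds: weight = 2501/10400 = 0.2405; after-tax cost = 4.1% × (1 − 28%) = 2.9520%.
WACC = 0.7595 × 12.0500% + 0.2405 × 2.9520% = 9.8621%.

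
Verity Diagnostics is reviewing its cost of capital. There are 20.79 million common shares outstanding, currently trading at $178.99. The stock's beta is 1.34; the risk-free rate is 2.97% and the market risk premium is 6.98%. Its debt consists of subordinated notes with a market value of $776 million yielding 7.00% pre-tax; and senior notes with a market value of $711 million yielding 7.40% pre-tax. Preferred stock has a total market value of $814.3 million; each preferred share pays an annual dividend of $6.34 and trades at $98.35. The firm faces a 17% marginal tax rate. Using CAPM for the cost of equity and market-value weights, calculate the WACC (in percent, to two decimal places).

Cost of equity via CAPM: Re = 2.97% + 1.34 × 6.98% = 12.3232%.
Cost of preferred: Rp = 6.34 / 98.35 = 6.4464%.
Market value of equity E = 178.99 × 20.79m = 3721.2021m.
Total capital V = 3721.2021 + 814.3 + 776 + 711 = 6022.5021.
Equity: weight = 3721.2021/6022.5021 = 0.6179; cost = 12.3232%.
Preferred: weight = 814.3/6022.5021 = 0.1352; cost = 6.4464%.
Subordinated notes: weight = 776/6022.5021 = 0.1289; after-tax cost = 7% × (1 − 17%) = 5.8100%.
Senior notes: weight = 711/6022.5021 = 0.1181; after-tax cost = 7.4% × (1 − 17%) = 6.1420%.
WACC = 0.6179 × 12.3232% + 0.1352 × 6.4464% + 0.1289 × 5.8100% + 0.1181 × 6.1420% = 9.9596%.

9.96%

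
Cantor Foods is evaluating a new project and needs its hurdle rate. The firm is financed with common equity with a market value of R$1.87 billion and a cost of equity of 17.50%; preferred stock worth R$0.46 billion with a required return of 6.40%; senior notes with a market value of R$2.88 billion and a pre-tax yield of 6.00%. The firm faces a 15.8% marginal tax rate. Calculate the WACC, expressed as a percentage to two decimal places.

Total capital V = 1.87 + 0.46 + 2.88 = 5.21.
Equity: weight = 1.87/5.21 = 0.3589; cost = 17.5%.
Preferred: weight = 0.46/5.21 = 0.0883; cost = 6.4%.
Senior notes: weight = 2.88/5.21 = 0.5528; after-tax cost = 6% × (1 − 15.8%) = 5.0520%.
WACC = 0.3589 × 17.5000% + 0.0883 × 6.4000% + 0.5528 × 5.0520% = 9.6389%.

9.64%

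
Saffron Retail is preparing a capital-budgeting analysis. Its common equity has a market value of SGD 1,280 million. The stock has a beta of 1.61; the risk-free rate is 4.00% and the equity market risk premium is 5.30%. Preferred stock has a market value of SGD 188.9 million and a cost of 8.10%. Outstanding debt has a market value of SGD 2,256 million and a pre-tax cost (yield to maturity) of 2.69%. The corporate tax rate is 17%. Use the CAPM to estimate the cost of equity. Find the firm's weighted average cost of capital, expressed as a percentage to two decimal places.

6.07%

Cost of equity via CAPM: Re = 4.0% + 1.61 × 5.3% = 12.5330%.
Total capital V = 1280 + 188.9 + 2256 = 3724.9.
Equity: weight = 1280/3724.9 = 0.3436; cost = 12.533%.
Preferred: weight = 188.9/3724.9 = 0.0507; cost = 8.1%.
Debt: weight = 2256/3724.9 = 0.6057; after-tax cost = 2.69% × (1 − 17%) = 2.2327%.
WACC = 0.3436 × 12.5330% + 0.0507 × 8.1000% + 0.6057 × 2.2327% = 6.0698%.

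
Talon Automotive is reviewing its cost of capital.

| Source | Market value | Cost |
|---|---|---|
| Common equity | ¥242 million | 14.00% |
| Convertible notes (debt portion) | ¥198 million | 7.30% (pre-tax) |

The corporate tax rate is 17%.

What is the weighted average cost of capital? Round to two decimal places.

Total capital V = 242 + 198 = 440.
Equity: weight = 242/440 = 0.5500; cost = 14%.
Convertible notes (debt portion): weight = 198/440 = 0.4500; after-tax cost = 7.3% × (1 − 17%) = 6.0590%.
WACC = 0.5500 × 14.0000% + 0.4500 × 6.0590% = 10.4266%.

10.43%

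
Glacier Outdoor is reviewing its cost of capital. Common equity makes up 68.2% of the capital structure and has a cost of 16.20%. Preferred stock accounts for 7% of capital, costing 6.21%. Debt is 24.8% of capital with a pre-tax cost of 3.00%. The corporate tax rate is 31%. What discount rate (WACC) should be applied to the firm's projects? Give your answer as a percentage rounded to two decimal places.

12.00%

After-tax cost of debt = 3% × (1 − 31%) = 2.0700%.
WACC = 0.682 × 16.2000% + 0.070 × 6.2100% + 0.248 × 2.0700% = 11.9965%.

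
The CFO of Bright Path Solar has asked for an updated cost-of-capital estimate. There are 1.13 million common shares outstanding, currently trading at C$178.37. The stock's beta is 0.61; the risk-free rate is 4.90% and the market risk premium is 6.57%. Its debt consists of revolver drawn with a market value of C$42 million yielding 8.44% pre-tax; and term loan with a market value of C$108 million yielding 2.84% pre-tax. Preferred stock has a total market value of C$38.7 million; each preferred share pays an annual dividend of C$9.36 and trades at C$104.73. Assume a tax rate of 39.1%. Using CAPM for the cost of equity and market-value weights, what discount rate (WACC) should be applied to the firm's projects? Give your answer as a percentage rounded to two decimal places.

Cost of equity via CAPM: Re = 4.9% + 0.61 × 6.57% = 8.9077%.
Cost of preferred: Rp = 9.36 / 104.73 = 8.9373%.
Market value of equity E = 178.37 × 1.13m = 201.5581m.
Total capital V = 201.5581 + 38.7 + 42 + 108 = 390.2581.
Equity: weight = 201.5581/390.2581 = 0.5165; cost = 8.9077%.
Preferred: weight = 38.7/390.2581 = 0.0992; cost = 8.9373%.
Revolver drawn: weight = 42/390.2581 = 0.1076; after-tax cost = 8.44% × (1 − 39.1%) = 5.1400%.
Term loan: weight = 108/390.2581 = 0.2767; after-tax cost = 2.84% × (1 − 39.1%) = 1.7296%.
WACC = 0.5165 × 8.9077% + 0.0992 × 8.9373% + 0.1076 × 5.1400% + 0.2767 × 1.7296% = 6.5187%.

6.52%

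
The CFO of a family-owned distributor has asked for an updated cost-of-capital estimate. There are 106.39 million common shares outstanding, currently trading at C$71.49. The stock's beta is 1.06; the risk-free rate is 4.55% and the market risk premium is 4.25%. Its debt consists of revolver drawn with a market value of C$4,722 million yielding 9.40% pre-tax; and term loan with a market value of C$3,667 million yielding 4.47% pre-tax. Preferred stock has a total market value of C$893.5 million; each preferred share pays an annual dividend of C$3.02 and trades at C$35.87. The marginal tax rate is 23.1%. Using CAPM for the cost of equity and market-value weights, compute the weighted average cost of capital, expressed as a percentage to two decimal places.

7.29%

Cost of equity via CAPM: Re = 4.55% + 1.06 × 4.25% = 9.0550%.
Cost of preferred: Rp = 3.02 / 35.87 = 8.4193%.
Market value of equity E = 71.49 × 106.39m = 7605.8211m.
Total capital V = 7605.8211 + 893.5 + 4722 + 3667 = 16888.3211.
Equity: weight = 7605.8211/16888.3211 = 0.4504; cost = 9.055%.
Preferred: weight = 893.5/16888.3211 = 0.0529; cost = 8.4193%.
Revolver drawn: weight = 4722/16888.3211 = 0.2796; after-tax cost = 9.4% × (1 − 23.1%) = 7.2286%.
Term loan: weight = 3667/16888.3211 = 0.2171; after-tax cost = 4.47% × (1 − 23.1%) = 3.4374%.
WACC = 0.4504 × 9.0550% + 0.0529 × 8.4193% + 0.2796 × 7.2286% + 0.2171 × 3.4374% = 7.2909%.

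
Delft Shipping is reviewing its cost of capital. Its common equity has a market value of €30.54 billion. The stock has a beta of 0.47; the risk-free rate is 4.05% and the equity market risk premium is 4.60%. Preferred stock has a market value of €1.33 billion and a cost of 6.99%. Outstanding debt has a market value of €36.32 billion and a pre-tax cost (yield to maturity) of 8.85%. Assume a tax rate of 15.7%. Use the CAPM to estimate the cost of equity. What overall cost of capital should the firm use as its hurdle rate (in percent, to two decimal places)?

Cost of equity via CAPM: Re = 4.05% + 0.47 × 4.6% = 6.2120%.
Total capital V = 30.54 + 1.33 + 36.32 = 68.19.
Equity: weight = 30.54/68.19 = 0.4479; cost = 6.212%.
Preferred: weight = 1.33/68.19 = 0.0195; cost = 6.99%.
Debt: weight = 36.32/68.19 = 0.5326; after-tax cost = 8.85% × (1 − 15.7%) = 7.4605%.
WACC = 0.4479 × 6.2120% + 0.0195 × 6.9900% + 0.5326 × 7.4605% = 6.8922%.

6.89%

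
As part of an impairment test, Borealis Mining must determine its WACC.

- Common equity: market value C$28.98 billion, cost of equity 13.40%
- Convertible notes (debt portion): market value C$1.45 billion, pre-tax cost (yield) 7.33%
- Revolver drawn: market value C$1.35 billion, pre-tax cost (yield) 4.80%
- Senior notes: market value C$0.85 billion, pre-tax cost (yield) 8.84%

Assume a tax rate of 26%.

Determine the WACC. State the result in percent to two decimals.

Total capital V = 28.98 + 1.45 + 1.35 + 0.85 = 32.63.
Equity: weight = 28.98/32.63 = 0.8881; cost = 13.4%.
Convertible notes (debt portion): weight = 1.45/32.63 = 0.0444; after-tax cost = 7.33% × (1 − 26%) = 5.4242%.
Revolver drawn: weight = 1.35/32.63 = 0.0414; after-tax cost = 4.8% × (1 − 26%) = 3.5520%.
Senior notes: weight = 0.85/32.63 = 0.0260; after-tax cost = 8.84% × (1 − 26%) = 6.5416%.
WACC = 0.8881 × 13.4000% + 0.0444 × 5.4242% + 0.0414 × 3.5520% + 0.0260 × 6.5416% = 12.4595%.

12.46%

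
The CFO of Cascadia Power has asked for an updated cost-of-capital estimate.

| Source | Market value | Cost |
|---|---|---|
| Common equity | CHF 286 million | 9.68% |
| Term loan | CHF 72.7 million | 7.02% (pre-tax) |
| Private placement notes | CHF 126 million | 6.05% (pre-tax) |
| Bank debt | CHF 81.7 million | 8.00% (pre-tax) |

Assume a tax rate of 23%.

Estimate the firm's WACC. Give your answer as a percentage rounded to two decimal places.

7.51%

Total capital V = 286 + 72.7 + 126 + 81.7 = 566.4.
Equity: weight = 286/566.4 = 0.5049; cost = 9.68%.
Term loan: weight = 72.7/566.4 = 0.1284; after-tax cost = 7.02% × (1 − 23%) = 5.4054%.
Private placement notes: weight = 126/566.4 = 0.2225; after-tax cost = 6.05% × (1 − 23%) = 4.6585%.
Bank debt: weight = 81.7/566.4 = 0.1442; after-tax cost = 8% × (1 − 23%) = 6.1600%.
WACC = 0.5049 × 9.6800% + 0.1284 × 5.4054% + 0.2225 × 4.6585% + 0.1442 × 6.1600% = 7.5065%.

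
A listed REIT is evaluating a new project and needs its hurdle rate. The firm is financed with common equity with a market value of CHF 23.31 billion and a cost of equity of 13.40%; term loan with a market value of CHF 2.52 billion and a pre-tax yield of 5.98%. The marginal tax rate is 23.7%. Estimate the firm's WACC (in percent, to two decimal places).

12.54%

Total capital V = 23.31 + 2.52 = 25.83.
Equity: weight = 23.31/25.83 = 0.9024; cost = 13.4%.
Term loan: weight = 2.52/25.83 = 0.0976; after-tax cost = 5.98% × (1 − 23.7%) = 4.5627%.
WACC = 0.9024 × 13.4000% + 0.0976 × 4.5627% = 12.5378%.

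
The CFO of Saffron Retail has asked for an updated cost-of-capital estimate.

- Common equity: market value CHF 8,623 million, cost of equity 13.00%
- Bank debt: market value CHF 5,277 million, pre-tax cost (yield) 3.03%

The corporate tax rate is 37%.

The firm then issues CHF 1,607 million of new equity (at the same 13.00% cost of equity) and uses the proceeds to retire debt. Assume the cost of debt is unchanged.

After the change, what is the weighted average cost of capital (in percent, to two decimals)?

10.07%

After the change:
Total capital V = 10230 + 3670 = 13900.
Equity: weight = 10230/13900 = 0.7360; cost = 13%.
Bank debt: weight = 3670/13900 = 0.2640; after-tax cost = 3.03% × (1 − 37%) = 1.9089%.
WACC = 0.7360 × 13.0000% + 0.2640 × 1.9089% = 10.0716%.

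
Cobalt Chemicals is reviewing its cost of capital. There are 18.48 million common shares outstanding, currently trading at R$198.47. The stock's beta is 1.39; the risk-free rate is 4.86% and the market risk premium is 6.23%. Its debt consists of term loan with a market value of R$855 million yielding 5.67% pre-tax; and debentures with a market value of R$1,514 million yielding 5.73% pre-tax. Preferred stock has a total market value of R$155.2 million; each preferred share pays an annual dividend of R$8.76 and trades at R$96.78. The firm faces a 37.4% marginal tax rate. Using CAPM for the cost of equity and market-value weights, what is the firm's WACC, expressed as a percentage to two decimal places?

Cost of equity via CAPM: Re = 4.86% + 1.39 × 6.23% = 13.5197%.
Cost of preferred: Rp = 8.76 / 96.78 = 9.0515%.
Market value of equity E = 198.47 × 18.48m = 3667.7256m.
Total capital V = 3667.7256 + 155.2 + 855 + 1514 = 6191.9256.
Equity: weight = 3667.7256/6191.9256 = 0.5923; cost = 13.5197%.
Preferred: weight = 155.2/6191.9256 = 0.0251; cost = 9.0515%.
Term loan: weight = 855/6191.9256 = 0.1381; after-tax cost = 5.67% × (1 − 37.4%) = 3.5494%.
Debentures: weight = 1514/6191.9256 = 0.2445; after-tax cost = 5.73% × (1 − 37.4%) = 3.5870%.
WACC = 0.5923 × 13.5197% + 0.0251 × 9.0515% + 0.1381 × 3.5494% + 0.2445 × 3.5870% = 9.6023%.

9.60%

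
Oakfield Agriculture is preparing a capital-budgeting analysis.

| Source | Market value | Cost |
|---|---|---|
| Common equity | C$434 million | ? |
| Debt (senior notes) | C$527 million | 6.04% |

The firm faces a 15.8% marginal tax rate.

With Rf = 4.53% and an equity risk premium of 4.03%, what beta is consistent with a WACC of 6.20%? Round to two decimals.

0.75

Total capital V = 434 + 527 = 961.
Equity weight = 434/961 = 0.4516.
Senior notes weight = 527/961 = 0.5484.
Debt contribution = 0.5484 × 6.04% × (1 − 15.8%) = 2.7889%.
Required equity contribution = 6.2% − 2.7889% = 3.4111%  ⇒  Re = 7.5531%.
CAPM: 7.5531% = 4.53% + β × 4.03%  ⇒  β = 0.7501.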